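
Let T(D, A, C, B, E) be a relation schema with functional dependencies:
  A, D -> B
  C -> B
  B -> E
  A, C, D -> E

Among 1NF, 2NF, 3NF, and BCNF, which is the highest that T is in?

1NF

Candidate key: {A, C, D}. Prime attributes: {A, C, D}.
A, D -> B breaks BCNF: {A, D}⁺ = {A, B, D, E}, so {A, D} is not a superkey.
Because {B} is non-prime and the left side of A, D -> B is not a superkey, the relation is not in 3NF.
Since {C} ⊂ {A, C, D} and {C}⁺ ⊇ {B, E} with {B, E} non-prime, there is a partial dependency; 2NF fails.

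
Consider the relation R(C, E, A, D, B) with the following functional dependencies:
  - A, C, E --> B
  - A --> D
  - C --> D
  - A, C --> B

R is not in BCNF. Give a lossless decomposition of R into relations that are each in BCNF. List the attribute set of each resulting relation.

Candidate key of the original relation: {A, C, E}.
{A, B, C, D, E}: {A} determines {A, D} here but is not a superkey — split on A --> D, giving {A, D} and {A, B, C, E}.
{A, D}: every determinant is a superkey — BCNF.
{A, B, C, E}: {A, C} determines {A, B, C} here but is not a superkey — split on A, C --> B, giving {A, B, C} and {A, C, E}.
{A, B, C}: every determinant is a superkey — BCNF.
{A, C, E}: every determinant is a superkey — BCNF.

{A, B, C}; {A, C, E}; {A, D}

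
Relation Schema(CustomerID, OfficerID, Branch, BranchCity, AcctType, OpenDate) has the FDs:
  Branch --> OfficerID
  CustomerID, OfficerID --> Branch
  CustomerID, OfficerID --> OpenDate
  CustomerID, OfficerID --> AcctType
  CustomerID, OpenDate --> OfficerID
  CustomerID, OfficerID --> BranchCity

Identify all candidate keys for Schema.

{CustomerID} never appears on the right of any FD, so every key must include it.
{Branch, CustomerID}⁺ = {AcctType, Branch, BranchCity, CustomerID, OfficerID, OpenDate}, which is every attribute, so {Branch, CustomerID} is a candidate key.
{CustomerID, OfficerID}⁺ = {AcctType, Branch, BranchCity, CustomerID, OfficerID, OpenDate}, which is every attribute, so {CustomerID, OfficerID} is a candidate key.
{CustomerID, OpenDate}⁺ = {AcctType, Branch, BranchCity, CustomerID, OfficerID, OpenDate}, which is every attribute, so {CustomerID, OpenDate} is a candidate key.
Any other superkey properly contains one of these, so there are no further candidate keys.

{Branch, CustomerID}, {CustomerID, OfficerID}, {CustomerID, OpenDate}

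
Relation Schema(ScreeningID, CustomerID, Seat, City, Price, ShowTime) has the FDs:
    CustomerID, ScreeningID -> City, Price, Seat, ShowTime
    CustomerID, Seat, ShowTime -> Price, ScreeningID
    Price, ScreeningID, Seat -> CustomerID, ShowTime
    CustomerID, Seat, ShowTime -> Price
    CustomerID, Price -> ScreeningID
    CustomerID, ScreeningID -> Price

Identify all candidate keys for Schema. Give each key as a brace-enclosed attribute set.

{CustomerID, Price} is a candidate key since {CustomerID, Price}⁺ = {City, CustomerID, Price, ScreeningID, Seat, ShowTime} covers every attribute.
{CustomerID, ScreeningID} is a candidate key since {CustomerID, ScreeningID}⁺ = {City, CustomerID, Price, ScreeningID, Seat, ShowTime} covers every attribute.
{CustomerID, Seat, ShowTime} is a candidate key since {CustomerID, Seat, ShowTime}⁺ = {City, CustomerID, Price, ScreeningID, Seat, ShowTime} covers every attribute.
{Price, ScreeningID, Seat} is a candidate key since {Price, ScreeningID, Seat}⁺ = {City, CustomerID, Price, ScreeningID, Seat, ShowTime} covers every attribute.
These are minimal and exhaustive — every other superkey contains one of them.

{CustomerID, Price}, {CustomerID, ScreeningID}, {CustomerID, Seat, ShowTime}, {Price, ScreeningID, Seat}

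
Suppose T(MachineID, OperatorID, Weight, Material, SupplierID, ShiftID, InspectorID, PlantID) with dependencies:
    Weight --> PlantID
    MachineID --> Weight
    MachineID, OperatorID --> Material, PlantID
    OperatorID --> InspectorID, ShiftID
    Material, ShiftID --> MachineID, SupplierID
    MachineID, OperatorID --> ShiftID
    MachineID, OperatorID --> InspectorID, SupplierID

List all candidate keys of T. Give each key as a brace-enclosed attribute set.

Attributes never on any right-hand side: {OperatorID} — every candidate key must contain it.
{MachineID, OperatorID} is a candidate key since {MachineID, OperatorID}⁺ = {InspectorID, MachineID, Material, OperatorID, PlantID, ShiftID, SupplierID, Weight} covers every attribute.
{Material, OperatorID} is a candidate key since {Material, OperatorID}⁺ = {InspectorID, MachineID, Material, OperatorID, PlantID, ShiftID, SupplierID, Weight} covers every attribute.
These are minimal and exhaustive — every other superkey contains one of them.

{MachineID, OperatorID}, {Material, OperatorID}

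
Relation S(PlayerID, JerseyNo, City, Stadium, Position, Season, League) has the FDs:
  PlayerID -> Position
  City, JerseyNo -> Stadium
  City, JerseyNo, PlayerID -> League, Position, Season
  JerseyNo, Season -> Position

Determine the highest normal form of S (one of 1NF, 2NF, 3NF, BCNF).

1NF

Candidate key: {City, JerseyNo, PlayerID}. Prime attributes: {City, JerseyNo, PlayerID}.
PlayerID -> Position breaks BCNF: {PlayerID}⁺ = {PlayerID, Position}, so {PlayerID} is not a superkey.
PlayerID -> Position has non-prime {Position} on the right and a non-superkey on the left, so 3NF fails.
The proper key subset {PlayerID} of {City, JerseyNo, PlayerID} determines non-prime {Position}, so the relation is not even in 2NF.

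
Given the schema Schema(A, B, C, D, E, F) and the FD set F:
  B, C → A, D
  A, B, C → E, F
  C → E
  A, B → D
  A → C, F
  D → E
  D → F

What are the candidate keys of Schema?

{B} never appears on the right of any FD, so every key must include it.
{A, B} is a candidate key since {A, B}⁺ = {A, B, C, D, E, F} covers every attribute.
{B, C} is a candidate key since {B, C}⁺ = {A, B, C, D, E, F} covers every attribute.
Any other superkey properly contains one of these, so there are no further candidate keys.

{A, B}, {B, C}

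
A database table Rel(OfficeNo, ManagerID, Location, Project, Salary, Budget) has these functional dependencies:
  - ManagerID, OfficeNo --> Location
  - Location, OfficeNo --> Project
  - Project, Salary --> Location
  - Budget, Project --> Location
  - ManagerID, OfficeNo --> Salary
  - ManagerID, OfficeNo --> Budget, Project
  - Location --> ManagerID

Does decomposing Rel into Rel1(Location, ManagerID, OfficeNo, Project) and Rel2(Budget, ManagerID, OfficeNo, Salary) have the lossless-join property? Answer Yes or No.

Rel1 ∩ Rel2 = {ManagerID, OfficeNo}; its closure under F is {Budget, Location, ManagerID, OfficeNo, Project, Salary}.
Rel1 is contained in that closure, so Rel1 ∩ Rel2 --> Rel1 holds and the join is lossless.

Yes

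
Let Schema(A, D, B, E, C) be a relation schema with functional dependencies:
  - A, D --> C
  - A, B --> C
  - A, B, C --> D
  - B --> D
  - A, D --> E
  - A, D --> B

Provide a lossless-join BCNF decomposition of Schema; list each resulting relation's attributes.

{A, B, C, E}; {B, D}

Candidate keys of the original relation: {A, B}, {A, D}.
In {A, B, C, D, E}, {B} is not a superkey ({B}⁺ restricted to this set is {B, D}), so split on B --> D into {B, D} and {A, B, C, E}.
{B, D} has no BCNF violation.
{A, B, C, E} has no BCNF violation.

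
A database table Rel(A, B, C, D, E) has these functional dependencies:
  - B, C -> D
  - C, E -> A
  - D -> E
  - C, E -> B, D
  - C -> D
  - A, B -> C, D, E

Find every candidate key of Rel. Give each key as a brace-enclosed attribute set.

{A, B}, {C}

{C}⁺ = {A, B, C, D, E}, which is every attribute, so {C} is a candidate key.
{A, B}⁺ = {A, B, C, D, E}, which is every attribute, so {A, B} is a candidate key.
Any other superkey properly contains one of these, so there are no further candidate keys.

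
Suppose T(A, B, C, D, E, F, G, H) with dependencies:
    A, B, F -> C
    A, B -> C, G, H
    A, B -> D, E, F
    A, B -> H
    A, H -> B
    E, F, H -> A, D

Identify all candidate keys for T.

{A, B} is a candidate key since {A, B}⁺ = {A, B, C, D, E, F, G, H} covers every attribute.
{A, H} is a candidate key since {A, H}⁺ = {A, B, C, D, E, F, G, H} covers every attribute.
{E, F, H} is a candidate key since {E, F, H}⁺ = {A, B, C, D, E, F, G, H} covers every attribute.
Any other superkey properly contains one of these, so there are no further candidate keys.

{A, B}, {A, H}, {E, F, H}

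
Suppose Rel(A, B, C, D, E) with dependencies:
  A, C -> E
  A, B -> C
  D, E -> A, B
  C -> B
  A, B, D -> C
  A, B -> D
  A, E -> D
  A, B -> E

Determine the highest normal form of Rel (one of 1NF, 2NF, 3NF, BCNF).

Candidate keys: {A, B}, {A, C}, {A, E}, {D, E}. Prime attributes: {A, B, C, D, E}.
For C -> B we have {C}⁺ = {B, C}; {C} is not a superkey, so BCNF fails.
But every attribute on its right side ({B}) is prime, and the same holds for every other non-superkey FD, so 3NF still holds.

3NF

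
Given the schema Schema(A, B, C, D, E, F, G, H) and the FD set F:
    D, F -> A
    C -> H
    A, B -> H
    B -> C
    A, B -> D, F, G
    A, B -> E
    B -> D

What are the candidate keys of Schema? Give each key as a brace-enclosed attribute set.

{B} never appears on the right of any FD, so every key must include it.
Closure of {A, B} is {A, B, C, D, E, F, G, H}, the whole schema; {A, B} is a candidate key.
Closure of {B, F} is {A, B, C, D, E, F, G, H}, the whole schema; {B, F} is a candidate key.
No proper subset of any of these is a key, and no other minimal superkey exists.

{A, B}, {B, F}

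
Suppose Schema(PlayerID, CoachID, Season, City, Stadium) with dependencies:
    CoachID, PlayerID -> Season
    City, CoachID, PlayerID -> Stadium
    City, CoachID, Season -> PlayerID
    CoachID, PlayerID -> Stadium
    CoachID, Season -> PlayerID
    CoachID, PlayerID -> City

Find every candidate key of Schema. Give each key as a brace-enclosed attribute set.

{CoachID} never appears on the right of any FD, so every key must include it.
{CoachID, PlayerID} is a candidate key since {CoachID, PlayerID}⁺ = {City, CoachID, PlayerID, Season, Stadium} covers every attribute.
{CoachID, Season} is a candidate key since {CoachID, Season}⁺ = {City, CoachID, PlayerID, Season, Stadium} covers every attribute.
These are minimal and exhaustive — every other superkey contains one of them.

{CoachID, PlayerID}, {CoachID, Season}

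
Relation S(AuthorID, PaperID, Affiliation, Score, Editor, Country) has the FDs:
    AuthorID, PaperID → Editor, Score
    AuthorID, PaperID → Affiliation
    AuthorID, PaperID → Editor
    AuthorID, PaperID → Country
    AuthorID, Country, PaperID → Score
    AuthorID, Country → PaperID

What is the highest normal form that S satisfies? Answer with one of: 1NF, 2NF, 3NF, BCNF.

BCNF

Candidate keys: {AuthorID, Country}, {AuthorID, PaperID}. Prime attributes: {AuthorID, Country, PaperID}.
The left-hand side of every FD is a superkey, so BCNF is satisfied.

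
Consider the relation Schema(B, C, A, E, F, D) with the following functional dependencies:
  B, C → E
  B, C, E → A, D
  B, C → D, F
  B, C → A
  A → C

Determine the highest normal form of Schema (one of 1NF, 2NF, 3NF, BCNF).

Candidate keys: {A, B}, {B, C}. Prime attributes: {A, B, C}.
For A → C we have {A}⁺ = {A, C}; {A} is not a superkey, so BCNF fails.
But every attribute on its right side ({C}) is prime, and the same holds for every other non-superkey FD, so 3NF still holds.

3NF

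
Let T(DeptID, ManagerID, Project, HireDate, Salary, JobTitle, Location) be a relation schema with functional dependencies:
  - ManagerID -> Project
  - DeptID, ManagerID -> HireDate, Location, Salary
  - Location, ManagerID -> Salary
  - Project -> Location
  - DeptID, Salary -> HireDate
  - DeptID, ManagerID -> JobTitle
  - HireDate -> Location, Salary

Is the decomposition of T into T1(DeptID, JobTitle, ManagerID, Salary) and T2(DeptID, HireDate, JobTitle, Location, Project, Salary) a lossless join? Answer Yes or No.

No

Common attributes: {DeptID, JobTitle, Salary}; their closure is {DeptID, HireDate, JobTitle, Location, Salary}.
T1 ⊄ {DeptID, HireDate, JobTitle, Location, Salary} and T2 ⊄ {DeptID, HireDate, JobTitle, Location, Salary}, so the split is lossy.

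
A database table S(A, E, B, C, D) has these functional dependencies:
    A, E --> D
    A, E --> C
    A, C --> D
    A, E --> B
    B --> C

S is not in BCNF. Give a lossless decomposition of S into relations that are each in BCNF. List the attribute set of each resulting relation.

Candidate key of the original relation: {A, E}.
In {A, B, C, D, E}, {A, C} is not a superkey ({A, C}⁺ restricted to this set is {A, C, D}), so split on A, C --> D into {A, C, D} and {A, B, C, E}.
{A, C, D} has no BCNF violation.
In {A, B, C, E}, {B} is not a superkey ({B}⁺ restricted to this set is {B, C}), so split on B --> C into {B, C} and {A, B, E}.
{B, C} has no BCNF violation.
{A, B, E} has no BCNF violation.

{A, B, E}; {A, C, D}; {B, C}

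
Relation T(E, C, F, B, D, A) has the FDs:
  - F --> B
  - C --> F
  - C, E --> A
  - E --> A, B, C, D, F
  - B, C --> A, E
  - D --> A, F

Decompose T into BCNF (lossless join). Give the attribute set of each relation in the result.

Candidate keys of the original relation: {C}, {E}.
{A, B, C, D, E, F}: {F} determines {B, F} here but is not a superkey — split on F --> B, giving {B, F} and {A, C, D, E, F}.
{B, F} is in BCNF.
{A, C, D, E, F}: {D} determines {A, D, F} here but is not a superkey — split on D --> A, F, giving {A, D, F} and {C, D, E}.
{A, D, F} is in BCNF.
{C, D, E} is in BCNF.

{A, D, F}; {B, F}; {C, D, E}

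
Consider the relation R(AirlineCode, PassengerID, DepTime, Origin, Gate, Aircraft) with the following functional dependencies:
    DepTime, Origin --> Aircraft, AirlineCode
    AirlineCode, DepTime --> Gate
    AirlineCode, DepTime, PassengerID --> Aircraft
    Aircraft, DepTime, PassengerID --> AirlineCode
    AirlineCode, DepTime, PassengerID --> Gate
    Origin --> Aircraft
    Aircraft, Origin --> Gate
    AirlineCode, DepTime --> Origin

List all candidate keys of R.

No FD produces {DepTime, PassengerID}, so they must be in every candidate key.
Closure of {Aircraft, DepTime, PassengerID} is {Aircraft, AirlineCode, DepTime, Gate, Origin, PassengerID}, the whole schema; {Aircraft, DepTime, PassengerID} is a candidate key.
Closure of {AirlineCode, DepTime, PassengerID} is {Aircraft, AirlineCode, DepTime, Gate, Origin, PassengerID}, the whole schema; {AirlineCode, DepTime, PassengerID} is a candidate key.
Closure of {DepTime, Origin, PassengerID} is {Aircraft, AirlineCode, DepTime, Gate, Origin, PassengerID}, the whole schema; {DepTime, Origin, PassengerID} is a candidate key.
Any other superkey properly contains one of these, so there are no further candidate keys.

{Aircraft, DepTime, PassengerID}, {AirlineCode, DepTime, PassengerID}, {DepTime, Origin, PassengerID}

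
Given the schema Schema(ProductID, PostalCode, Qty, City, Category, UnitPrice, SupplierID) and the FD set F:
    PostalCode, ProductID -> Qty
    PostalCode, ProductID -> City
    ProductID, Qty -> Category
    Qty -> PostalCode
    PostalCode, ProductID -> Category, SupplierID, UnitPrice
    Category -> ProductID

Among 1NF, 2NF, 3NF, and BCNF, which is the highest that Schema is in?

3NF

Candidate keys: {Category, PostalCode}, {Category, Qty}, {PostalCode, ProductID}, {ProductID, Qty}. Prime attributes: {Category, PostalCode, ProductID, Qty}.
Qty -> PostalCode: {Qty}⁺ = {PostalCode, Qty}, which is not all of the attributes, so the left side is not a superkey — BCNF is violated.
But every attribute on its right side ({PostalCode}) is prime, and the same holds for every other non-superkey FD, so 3NF still holds.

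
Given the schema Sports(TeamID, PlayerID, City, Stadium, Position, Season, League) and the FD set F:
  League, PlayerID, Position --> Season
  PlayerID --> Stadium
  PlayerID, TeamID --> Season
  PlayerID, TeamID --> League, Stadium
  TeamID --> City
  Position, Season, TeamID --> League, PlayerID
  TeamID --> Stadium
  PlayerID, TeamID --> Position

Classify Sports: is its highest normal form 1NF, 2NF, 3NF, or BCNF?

Candidate keys: {PlayerID, TeamID}, {Position, Season, TeamID}. Prime attributes: {PlayerID, Position, Season, TeamID}.
For League, PlayerID, Position --> Season we have {League, PlayerID, Position}⁺ = {League, PlayerID, Position, Season, Stadium}; {League, PlayerID, Position} is not a superkey, so BCNF fails.
PlayerID --> Stadium has non-prime {Stadium} on the right and a non-superkey on the left, so 3NF fails.
{PlayerID} is a proper subset of the key {PlayerID, TeamID}, and {PlayerID}⁺ contains the non-prime attribute {Stadium} — a partial dependency, so 2NF is violated.

1NF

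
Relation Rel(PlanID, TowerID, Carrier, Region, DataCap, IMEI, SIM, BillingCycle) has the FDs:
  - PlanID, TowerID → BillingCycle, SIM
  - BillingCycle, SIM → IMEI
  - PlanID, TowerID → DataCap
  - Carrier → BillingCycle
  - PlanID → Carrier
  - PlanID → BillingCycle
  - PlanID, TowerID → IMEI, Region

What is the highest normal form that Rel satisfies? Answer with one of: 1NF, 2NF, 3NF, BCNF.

Candidate key: {PlanID, TowerID}. Prime attributes: {PlanID, TowerID}.
BillingCycle, SIM → IMEI breaks BCNF: {BillingCycle, SIM}⁺ = {BillingCycle, IMEI, SIM}, so {BillingCycle, SIM} is not a superkey.
BillingCycle, SIM → IMEI has non-prime {IMEI} on the right and a non-superkey on the left, so 3NF fails.
The proper key subset {PlanID} of {PlanID, TowerID} determines non-prime {BillingCycle, Carrier}, so the relation is not even in 2NF.

1NF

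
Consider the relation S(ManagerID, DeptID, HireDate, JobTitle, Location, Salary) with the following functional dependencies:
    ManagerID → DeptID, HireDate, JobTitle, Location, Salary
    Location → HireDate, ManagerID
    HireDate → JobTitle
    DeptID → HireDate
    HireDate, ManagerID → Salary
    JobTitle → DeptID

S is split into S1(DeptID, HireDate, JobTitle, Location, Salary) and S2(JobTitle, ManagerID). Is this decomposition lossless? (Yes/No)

The shared attributes are {JobTitle} and {JobTitle}⁺ = {DeptID, HireDate, JobTitle}.
S1 ⊄ {DeptID, HireDate, JobTitle} and S2 ⊄ {DeptID, HireDate, JobTitle}, so the split is lossy.

No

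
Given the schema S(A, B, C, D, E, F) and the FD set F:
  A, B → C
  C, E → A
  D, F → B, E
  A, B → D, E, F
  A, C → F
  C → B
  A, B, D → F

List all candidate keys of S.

Closure of {A, B} is {A, B, C, D, E, F}, the whole schema; {A, B} is a candidate key.
Closure of {A, C} is {A, B, C, D, E, F}, the whole schema; {A, C} is a candidate key.
Closure of {C, E} is {A, B, C, D, E, F}, the whole schema; {C, E} is a candidate key.
Closure of {A, D, F} is {A, B, C, D, E, F}, the whole schema; {A, D, F} is a candidate key.
Closure of {C, D, F} is {A, B, C, D, E, F}, the whole schema; {C, D, F} is a candidate key.
Any other superkey properly contains one of these, so there are no further candidate keys.

{A, B}, {A, C}, {A, D, F}, {C, D, F}, {C, E}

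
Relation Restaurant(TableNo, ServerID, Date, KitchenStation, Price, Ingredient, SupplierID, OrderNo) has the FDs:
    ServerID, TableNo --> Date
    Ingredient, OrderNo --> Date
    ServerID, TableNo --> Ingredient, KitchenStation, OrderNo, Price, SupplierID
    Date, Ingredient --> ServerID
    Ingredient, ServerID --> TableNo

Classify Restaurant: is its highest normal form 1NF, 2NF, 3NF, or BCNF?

BCNF

Candidate keys: {Date, Ingredient}, {Ingredient, OrderNo}, {Ingredient, ServerID}, {ServerID, TableNo}. Prime attributes: {Date, Ingredient, OrderNo, ServerID, TableNo}.
Each dependency's left side is a superkey — BCNF holds.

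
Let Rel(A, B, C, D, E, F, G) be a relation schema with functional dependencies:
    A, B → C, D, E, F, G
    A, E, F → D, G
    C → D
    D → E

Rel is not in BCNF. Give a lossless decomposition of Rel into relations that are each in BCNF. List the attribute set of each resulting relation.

Candidate key of the original relation: {A, B}.
In {A, B, C, D, E, F, G}, {A, E, F} is not a superkey ({A, E, F}⁺ restricted to this set is {A, D, E, F, G}), so split on A, E, F → D, G into {A, D, E, F, G} and {A, B, C, E, F}.
In {A, D, E, F, G}, {D} is not a superkey ({D}⁺ restricted to this set is {D, E}), so split on D → E into {D, E} and {A, D, F, G}.
{D, E} has no BCNF violation.
{A, D, F, G} has no BCNF violation.
In {A, B, C, E, F}, {C} is not a superkey ({C}⁺ restricted to this set is {C, E}), so split on C → E into {C, E} and {A, B, C, F}.
{C, E} has no BCNF violation.
{A, B, C, F} has no BCNF violation.

{A, B, C, F}; {A, D, F, G}; {C, E}; {D, E}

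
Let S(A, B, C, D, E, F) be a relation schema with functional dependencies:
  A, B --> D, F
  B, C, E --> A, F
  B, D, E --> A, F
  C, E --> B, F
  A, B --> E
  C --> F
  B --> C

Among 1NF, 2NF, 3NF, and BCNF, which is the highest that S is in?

Candidate keys: {A, B}, {B, E}, {C, E}. Prime attributes: {A, B, C, E}.
C --> F: {C}⁺ = {C, F}, which is not all of the attributes, so the left side is not a superkey — BCNF is violated.
C --> F has non-prime {F} on the right and a non-superkey on the left, so 3NF fails.
{B} is a proper subset of the key {A, B}, and {B}⁺ contains the non-prime attribute {F} — a partial dependency, so 2NF is violated.

1NF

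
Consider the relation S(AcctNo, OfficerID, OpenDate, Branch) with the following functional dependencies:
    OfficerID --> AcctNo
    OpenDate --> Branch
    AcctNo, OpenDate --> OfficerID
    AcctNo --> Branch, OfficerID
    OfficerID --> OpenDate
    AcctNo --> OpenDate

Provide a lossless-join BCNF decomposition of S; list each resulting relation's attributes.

Candidate keys of the original relation: {AcctNo}, {OfficerID}.
Within {AcctNo, Branch, OfficerID, OpenDate}: {OpenDate}⁺ ∩ {AcctNo, Branch, OfficerID, OpenDate} = {Branch, OpenDate}, not the whole set, so OpenDate --> Branch violates BCNF; decompose into {Branch, OpenDate} and {AcctNo, OfficerID, OpenDate}.
{Branch, OpenDate} has no BCNF violation.
{AcctNo, OfficerID, OpenDate} has no BCNF violation.

{AcctNo, OfficerID, OpenDate}; {Branch, OpenDate}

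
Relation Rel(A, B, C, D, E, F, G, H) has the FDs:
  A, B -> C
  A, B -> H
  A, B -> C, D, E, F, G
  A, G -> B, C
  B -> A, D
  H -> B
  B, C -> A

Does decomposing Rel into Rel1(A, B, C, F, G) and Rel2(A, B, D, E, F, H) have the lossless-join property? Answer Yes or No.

The shared attributes are {A, B, F} and {A, B, F}⁺ = {A, B, C, D, E, F, G, H}.
Rel1 is contained in that closure, so Rel1 ∩ Rel2 -> Rel1 holds and the join is lossless.

Yes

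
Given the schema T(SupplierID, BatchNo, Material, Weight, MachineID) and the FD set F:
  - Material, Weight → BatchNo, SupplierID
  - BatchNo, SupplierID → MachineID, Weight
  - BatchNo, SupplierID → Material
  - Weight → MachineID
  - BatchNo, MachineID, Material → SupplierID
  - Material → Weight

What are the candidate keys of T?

{Material}⁺ = {BatchNo, MachineID, Material, SupplierID, Weight}, which is every attribute, so {Material} is a candidate key.
{BatchNo, SupplierID}⁺ = {BatchNo, MachineID, Material, SupplierID, Weight}, which is every attribute, so {BatchNo, SupplierID} is a candidate key.
These are minimal and exhaustive — every other superkey contains one of them.

{BatchNo, SupplierID}, {Material}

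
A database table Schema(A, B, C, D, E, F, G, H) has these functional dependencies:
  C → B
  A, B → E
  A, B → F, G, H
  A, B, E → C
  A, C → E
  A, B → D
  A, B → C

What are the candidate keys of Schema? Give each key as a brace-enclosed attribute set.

{A, B}, {A, C}

No FD produces {A}, so it must be in every candidate key.
{A, B} is a candidate key since {A, B}⁺ = {A, B, C, D, E, F, G, H} covers every attribute.
{A, C} is a candidate key since {A, C}⁺ = {A, B, C, D, E, F, G, H} covers every attribute.
No proper subset of any of these is a key, and no other minimal superkey exists.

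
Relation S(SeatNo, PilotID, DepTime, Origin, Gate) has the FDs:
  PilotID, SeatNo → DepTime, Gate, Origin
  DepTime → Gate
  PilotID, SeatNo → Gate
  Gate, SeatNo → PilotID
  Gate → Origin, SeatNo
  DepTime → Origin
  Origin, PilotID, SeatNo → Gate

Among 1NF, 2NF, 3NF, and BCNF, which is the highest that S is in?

BCNF

Candidate keys: {DepTime}, {Gate}, {PilotID, SeatNo}. Prime attributes: {DepTime, Gate, PilotID, SeatNo}.
Every FD has a superkey on the left, so the relation is in BCNF.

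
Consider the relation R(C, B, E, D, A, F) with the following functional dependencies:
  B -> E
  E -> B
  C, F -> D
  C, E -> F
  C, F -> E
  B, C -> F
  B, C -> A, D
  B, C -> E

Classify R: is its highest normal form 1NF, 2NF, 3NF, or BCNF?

Candidate keys: {B, C}, {C, E}, {C, F}. Prime attributes: {B, C, E, F}.
B -> E: {B}⁺ = {B, E}, which is not all of the attributes, so the left side is not a superkey — BCNF is violated.
Its right-hand attributes {E} are all prime, as are those of every other non-superkey FD — the relation is in 3NF.

3NF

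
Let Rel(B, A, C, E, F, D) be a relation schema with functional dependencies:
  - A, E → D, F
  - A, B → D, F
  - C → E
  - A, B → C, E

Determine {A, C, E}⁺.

Start with {A, C, E}.
A, E → D, F applies; add {D, F} → now {A, C, D, E, F}.
No further FD applies.

{A, C, D, E, F}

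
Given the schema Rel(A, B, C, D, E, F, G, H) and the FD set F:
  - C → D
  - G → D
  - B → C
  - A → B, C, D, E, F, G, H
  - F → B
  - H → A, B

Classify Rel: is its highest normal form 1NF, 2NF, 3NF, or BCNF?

2NF

Candidate keys: {A}, {H}. Prime attributes: {A, H}.
For C → D we have {C}⁺ = {C, D}; {C} is not a superkey, so BCNF fails.
C → D has non-prime {D} on the right and a non-superkey on the left, so 3NF fails.
All keys have size 1, which rules out partial dependencies — 2NF is satisfied.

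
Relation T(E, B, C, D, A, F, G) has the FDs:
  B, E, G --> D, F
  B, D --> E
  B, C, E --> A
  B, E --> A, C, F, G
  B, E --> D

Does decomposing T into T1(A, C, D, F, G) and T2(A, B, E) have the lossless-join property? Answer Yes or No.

No

The shared attributes are {A} and {A}⁺ = {A}.
Neither T1 nor T2 is contained in that closure, so the decomposition is lossy.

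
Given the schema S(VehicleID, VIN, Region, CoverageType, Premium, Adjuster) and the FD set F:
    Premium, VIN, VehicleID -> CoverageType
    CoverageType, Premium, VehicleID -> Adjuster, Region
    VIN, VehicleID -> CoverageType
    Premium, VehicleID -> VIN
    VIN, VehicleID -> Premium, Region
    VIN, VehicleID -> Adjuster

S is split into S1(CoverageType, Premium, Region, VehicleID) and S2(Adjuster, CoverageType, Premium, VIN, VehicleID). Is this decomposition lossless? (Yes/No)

Yes

The shared attributes are {CoverageType, Premium, VehicleID} and {CoverageType, Premium, VehicleID}⁺ = {Adjuster, CoverageType, Premium, Region, VIN, VehicleID}.
This includes all of S1, so the common attributes are a superkey of S1 — the join is lossless.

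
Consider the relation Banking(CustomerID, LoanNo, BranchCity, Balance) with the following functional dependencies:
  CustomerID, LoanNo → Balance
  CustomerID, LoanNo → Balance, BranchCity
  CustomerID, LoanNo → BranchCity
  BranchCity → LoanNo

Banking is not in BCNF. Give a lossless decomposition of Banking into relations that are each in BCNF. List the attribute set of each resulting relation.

{Balance, BranchCity, CustomerID}; {BranchCity, LoanNo}

Candidate keys of the original relation: {BranchCity, CustomerID}, {CustomerID, LoanNo}.
{Balance, BranchCity, CustomerID, LoanNo}: {BranchCity} determines {BranchCity, LoanNo} here but is not a superkey — split on BranchCity → LoanNo, giving {BranchCity, LoanNo} and {Balance, BranchCity, CustomerID}.
{BranchCity, LoanNo} has no BCNF violation.
{Balance, BranchCity, CustomerID} has no BCNF violation.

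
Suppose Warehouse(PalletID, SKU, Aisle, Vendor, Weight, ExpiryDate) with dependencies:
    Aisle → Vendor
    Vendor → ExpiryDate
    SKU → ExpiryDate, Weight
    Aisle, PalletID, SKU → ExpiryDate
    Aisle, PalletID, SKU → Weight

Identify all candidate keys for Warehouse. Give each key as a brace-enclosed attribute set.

Attributes never on any right-hand side: {Aisle, PalletID, SKU} — every candidate key must contain all of them.
Closure of {Aisle, PalletID, SKU} is {Aisle, ExpiryDate, PalletID, SKU, Vendor, Weight}, the whole schema; {Aisle, PalletID, SKU} is a candidate key.
No smaller or unrelated set reaches every attribute, so there are no other keys.

{Aisle, PalletID, SKU}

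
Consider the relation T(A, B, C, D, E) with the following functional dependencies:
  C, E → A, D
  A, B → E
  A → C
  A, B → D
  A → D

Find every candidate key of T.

{B} never appears on the right of any FD, so every key must include it.
Closure of {A, B} is {A, B, C, D, E}, the whole schema; {A, B} is a candidate key.
Closure of {B, C, E} is {A, B, C, D, E}, the whole schema; {B, C, E} is a candidate key.
No proper subset of any of these is a key, and no other minimal superkey exists.

{A, B}, {B, C, E}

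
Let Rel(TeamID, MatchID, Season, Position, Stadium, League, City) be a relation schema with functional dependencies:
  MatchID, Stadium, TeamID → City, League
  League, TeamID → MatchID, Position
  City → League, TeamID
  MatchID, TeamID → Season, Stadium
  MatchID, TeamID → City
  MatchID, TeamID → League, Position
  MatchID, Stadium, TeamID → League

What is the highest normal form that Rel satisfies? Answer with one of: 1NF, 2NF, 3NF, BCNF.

BCNF

Candidate keys: {City}, {League, TeamID}, {MatchID, TeamID}. Prime attributes: {City, League, MatchID, TeamID}.
Each dependency's left side is a superkey — BCNF holds.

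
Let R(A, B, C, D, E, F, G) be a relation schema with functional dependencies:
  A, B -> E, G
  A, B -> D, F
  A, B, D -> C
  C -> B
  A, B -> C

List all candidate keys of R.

{A, B}, {A, C}

No FD produces {A}, so it must be in every candidate key.
{A, B} is a candidate key since {A, B}⁺ = {A, B, C, D, E, F, G} covers every attribute.
{A, C} is a candidate key since {A, C}⁺ = {A, B, C, D, E, F, G} covers every attribute.
Any other superkey properly contains one of these, so there are no further candidate keys.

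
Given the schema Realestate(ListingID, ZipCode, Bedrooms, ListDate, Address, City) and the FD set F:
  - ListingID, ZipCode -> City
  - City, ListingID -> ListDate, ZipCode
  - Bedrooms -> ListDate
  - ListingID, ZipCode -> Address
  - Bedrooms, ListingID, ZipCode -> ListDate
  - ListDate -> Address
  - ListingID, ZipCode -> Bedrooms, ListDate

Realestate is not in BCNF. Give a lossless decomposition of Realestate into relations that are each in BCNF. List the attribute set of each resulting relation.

Candidate keys of the original relation: {City, ListingID}, {ListingID, ZipCode}.
In {Address, Bedrooms, City, ListDate, ListingID, ZipCode}, {Bedrooms} is not a superkey ({Bedrooms}⁺ restricted to this set is {Address, Bedrooms, ListDate}), so split on Bedrooms -> Address, ListDate into {Address, Bedrooms, ListDate} and {Bedrooms, City, ListingID, ZipCode}.
In {Address, Bedrooms, ListDate}, {ListDate} is not a superkey ({ListDate}⁺ restricted to this set is {Address, ListDate}), so split on ListDate -> Address into {Address, ListDate} and {Bedrooms, ListDate}.
{Address, ListDate} is in BCNF.
{Bedrooms, ListDate} is in BCNF.
{Bedrooms, City, ListingID, ZipCode} is in BCNF.

{Address, ListDate}; {Bedrooms, City, ListingID, ZipCode}; {Bedrooms, ListDate}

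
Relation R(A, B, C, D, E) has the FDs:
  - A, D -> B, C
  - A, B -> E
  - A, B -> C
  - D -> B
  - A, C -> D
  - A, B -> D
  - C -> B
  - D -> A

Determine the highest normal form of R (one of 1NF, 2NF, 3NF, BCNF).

Candidate keys: {A, B}, {A, C}, {D}. Prime attributes: {A, B, C, D}.
C -> B breaks BCNF: {C}⁺ = {B, C}, so {C} is not a superkey.
Its right-hand attributes {B} are all prime, as are those of every other non-superkey FD — the relation is in 3NF.

3NF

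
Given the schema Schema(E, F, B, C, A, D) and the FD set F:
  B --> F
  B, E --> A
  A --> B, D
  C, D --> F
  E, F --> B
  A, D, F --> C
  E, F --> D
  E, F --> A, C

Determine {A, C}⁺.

{A, B, C, D, F}

Start with {A, C}.
A --> B, D applies; add {B, D} → now {A, B, C, D}.
C, D --> F applies; add {F} → now {A, B, C, D, F}.
No further FD applies.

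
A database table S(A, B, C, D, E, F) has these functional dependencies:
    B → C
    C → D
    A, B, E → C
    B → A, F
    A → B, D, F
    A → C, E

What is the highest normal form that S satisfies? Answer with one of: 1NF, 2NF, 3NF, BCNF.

Candidate keys: {A}, {B}. Prime attributes: {A, B}.
C → D: {C}⁺ = {C, D}, which is not all of the attributes, so the left side is not a superkey — BCNF is violated.
Because {D} is non-prime and the left side of C → D is not a superkey, the relation is not in 3NF.
All keys have size 1, which rules out partial dependencies — 2NF is satisfied.

2NF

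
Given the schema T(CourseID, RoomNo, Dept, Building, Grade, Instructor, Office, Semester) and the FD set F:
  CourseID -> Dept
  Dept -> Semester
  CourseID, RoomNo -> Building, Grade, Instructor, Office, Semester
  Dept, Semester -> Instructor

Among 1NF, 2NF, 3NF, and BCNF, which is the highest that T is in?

1NF

Candidate key: {CourseID, RoomNo}. Prime attributes: {CourseID, RoomNo}.
For CourseID -> Dept we have {CourseID}⁺ = {CourseID, Dept, Instructor, Semester}; {CourseID} is not a superkey, so BCNF fails.
CourseID -> Dept has non-prime {Dept} on the right and a non-superkey on the left, so 3NF fails.
{CourseID} is a proper subset of the key {CourseID, RoomNo}, and {CourseID}⁺ contains the non-prime attributes {Dept, Instructor, Semester} — a partial dependency, so 2NF is violated.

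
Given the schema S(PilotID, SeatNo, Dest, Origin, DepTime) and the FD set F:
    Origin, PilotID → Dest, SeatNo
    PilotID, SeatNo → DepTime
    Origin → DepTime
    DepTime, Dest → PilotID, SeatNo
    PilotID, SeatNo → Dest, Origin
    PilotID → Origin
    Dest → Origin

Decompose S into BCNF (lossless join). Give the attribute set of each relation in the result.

{DepTime, Origin}; {Dest, Origin, PilotID, SeatNo}

Candidate keys of the original relation: {Dest}, {PilotID}.
In {DepTime, Dest, Origin, PilotID, SeatNo}, {Origin} is not a superkey ({Origin}⁺ restricted to this set is {DepTime, Origin}), so split on Origin → DepTime into {DepTime, Origin} and {Dest, Origin, PilotID, SeatNo}.
{DepTime, Origin}: every determinant is a superkey — BCNF.
{Dest, Origin, PilotID, SeatNo}: every determinant is a superkey — BCNF.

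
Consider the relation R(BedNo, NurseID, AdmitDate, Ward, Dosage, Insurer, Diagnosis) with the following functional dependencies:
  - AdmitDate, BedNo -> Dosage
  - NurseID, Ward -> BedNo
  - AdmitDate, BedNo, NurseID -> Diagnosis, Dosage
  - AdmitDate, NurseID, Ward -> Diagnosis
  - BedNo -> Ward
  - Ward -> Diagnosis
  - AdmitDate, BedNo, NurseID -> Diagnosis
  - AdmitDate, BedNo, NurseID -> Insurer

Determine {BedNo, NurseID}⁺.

Start with {BedNo, NurseID}.
BedNo -> Ward applies; add {Ward} → now {BedNo, NurseID, Ward}.
Ward -> Diagnosis applies; add {Diagnosis} → now {BedNo, Diagnosis, NurseID, Ward}.
No further FD applies.

{BedNo, Diagnosis, NurseID, Ward}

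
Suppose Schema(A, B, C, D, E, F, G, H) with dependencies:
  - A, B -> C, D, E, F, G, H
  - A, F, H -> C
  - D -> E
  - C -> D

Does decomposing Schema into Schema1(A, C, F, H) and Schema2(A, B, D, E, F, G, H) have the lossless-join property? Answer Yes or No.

Yes

The shared attributes are {A, F, H} and {A, F, H}⁺ = {A, C, D, E, F, H}.
Since Schema1 ⊆ {A, C, D, E, F, H}, the intersection is a superkey of Schema1; the decomposition is lossless.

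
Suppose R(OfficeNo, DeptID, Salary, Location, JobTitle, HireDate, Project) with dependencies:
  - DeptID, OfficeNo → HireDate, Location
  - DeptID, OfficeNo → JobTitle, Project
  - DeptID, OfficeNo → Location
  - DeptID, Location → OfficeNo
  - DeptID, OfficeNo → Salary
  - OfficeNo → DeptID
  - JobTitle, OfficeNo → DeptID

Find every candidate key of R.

{DeptID, Location}, {OfficeNo}

Closure of {OfficeNo} is {DeptID, HireDate, JobTitle, Location, OfficeNo, Project, Salary}, the whole schema; {OfficeNo} is a candidate key.
Closure of {DeptID, Location} is {DeptID, HireDate, JobTitle, Location, OfficeNo, Project, Salary}, the whole schema; {DeptID, Location} is a candidate key.
Any other superkey properly contains one of these, so there are no further candidate keys.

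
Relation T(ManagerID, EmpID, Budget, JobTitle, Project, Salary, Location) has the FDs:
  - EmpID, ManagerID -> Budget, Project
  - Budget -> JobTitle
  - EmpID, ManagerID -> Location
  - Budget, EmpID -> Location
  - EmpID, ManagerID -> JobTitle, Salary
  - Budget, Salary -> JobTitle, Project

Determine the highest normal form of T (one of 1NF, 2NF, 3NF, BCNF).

2NF

Candidate key: {EmpID, ManagerID}. Prime attributes: {EmpID, ManagerID}.
Budget -> JobTitle breaks BCNF: {Budget}⁺ = {Budget, JobTitle}, so {Budget} is not a superkey.
Because {JobTitle} is non-prime and the left side of Budget -> JobTitle is not a superkey, the relation is not in 3NF.
No proper subset of a key has a non-prime attribute in its closure, so there is no partial dependency; 2NF holds.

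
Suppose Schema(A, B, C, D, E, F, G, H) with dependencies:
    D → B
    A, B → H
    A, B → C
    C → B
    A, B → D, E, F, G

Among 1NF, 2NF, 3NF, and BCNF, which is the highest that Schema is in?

Candidate keys: {A, B}, {A, C}, {A, D}. Prime attributes: {A, B, C, D}.
For D → B we have {D}⁺ = {B, D}; {D} is not a superkey, so BCNF fails.
But every attribute on its right side ({B}) is prime, and the same holds for every other non-superkey FD, so 3NF still holds.

3NF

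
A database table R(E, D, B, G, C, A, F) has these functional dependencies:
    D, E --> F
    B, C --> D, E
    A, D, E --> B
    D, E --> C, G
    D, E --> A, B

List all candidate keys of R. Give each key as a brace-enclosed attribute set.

{B, C}, {D, E}

{B, C} is a candidate key since {B, C}⁺ = {A, B, C, D, E, F, G} covers every attribute.
{D, E} is a candidate key since {D, E}⁺ = {A, B, C, D, E, F, G} covers every attribute.
These are minimal and exhaustive — every other superkey contains one of them.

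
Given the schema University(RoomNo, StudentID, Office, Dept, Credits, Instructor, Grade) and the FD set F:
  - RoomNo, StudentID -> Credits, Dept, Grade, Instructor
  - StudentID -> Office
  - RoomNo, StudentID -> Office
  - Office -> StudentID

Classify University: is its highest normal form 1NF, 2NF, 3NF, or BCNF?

3NF

Candidate keys: {Office, RoomNo}, {RoomNo, StudentID}. Prime attributes: {Office, RoomNo, StudentID}.
StudentID -> Office: {StudentID}⁺ = {Office, StudentID}, which is not all of the attributes, so the left side is not a superkey — BCNF is violated.
Since {Office} ⊆ prime attributes and every other non-superkey FD also has a prime right side, the schema is in 3NF.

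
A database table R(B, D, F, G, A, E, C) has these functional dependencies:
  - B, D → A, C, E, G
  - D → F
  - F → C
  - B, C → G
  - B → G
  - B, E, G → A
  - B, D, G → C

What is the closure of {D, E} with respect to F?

Start with {D, E}.
D → F applies; add {F} → now {D, E, F}.
F → C applies; add {C} → now {C, D, E, F}.
No further FD applies.

{C, D, E, F}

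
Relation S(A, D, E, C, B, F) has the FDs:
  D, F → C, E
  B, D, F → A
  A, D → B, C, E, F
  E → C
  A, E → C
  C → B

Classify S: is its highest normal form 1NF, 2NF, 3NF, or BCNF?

Candidate keys: {A, D}, {D, F}. Prime attributes: {A, D, F}.
E → C breaks BCNF: {E}⁺ = {B, C, E}, so {E} is not a superkey.
Because {C} is non-prime and the left side of E → C is not a superkey, the relation is not in 3NF.
No non-prime attribute depends on a proper subset of any candidate key, so 2NF holds.

2NF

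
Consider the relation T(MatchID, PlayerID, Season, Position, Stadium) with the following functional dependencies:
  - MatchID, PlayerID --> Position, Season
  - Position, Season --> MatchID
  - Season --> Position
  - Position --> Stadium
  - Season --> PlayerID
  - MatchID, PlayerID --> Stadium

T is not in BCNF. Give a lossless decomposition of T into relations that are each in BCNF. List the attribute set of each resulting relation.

{MatchID, PlayerID, Position, Season}; {Position, Stadium}

Candidate keys of the original relation: {MatchID, PlayerID}, {Season}.
Within {MatchID, PlayerID, Position, Season, Stadium}: {Position}⁺ ∩ {MatchID, PlayerID, Position, Season, Stadium} = {Position, Stadium}, not the whole set, so Position --> Stadium violates BCNF; decompose into {Position, Stadium} and {MatchID, PlayerID, Position, Season}.
{Position, Stadium}: every determinant is a superkey — BCNF.
{MatchID, PlayerID, Position, Season}: every determinant is a superkey — BCNF.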